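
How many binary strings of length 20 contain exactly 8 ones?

125970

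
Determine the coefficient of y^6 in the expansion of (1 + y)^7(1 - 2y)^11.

Coefficient of y^6 = Σ_{j} C(7,j)·1^j·C(11,6-j)·(-2)^(6-j) for j from 0 to 6.
= 29568 + (-103488) + 110880 + (-46200) + 7700 + (-462) + 7 = -1995.

-1995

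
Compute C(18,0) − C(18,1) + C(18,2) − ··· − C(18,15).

The partial alternating sum Σ_{k=0}^{15} (−1)^k C(18,k) = (−1)^15 C(17,15) = -136.

-136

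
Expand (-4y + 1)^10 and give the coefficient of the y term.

The general term is C(10,j)·(-4y)^j·(1)^(10-j); the y^1 term has j = 1.
C(10,1) = 10.
Coefficient = C(10,1) · (-4)^1 = 10 · (-4) = -40.

-40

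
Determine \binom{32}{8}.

C(32,8) = (32·31·30·29·28·27·26·25) / 8! = 424097856000 / 40320 = 10518300.

10518300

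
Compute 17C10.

C(17,10) = C(17,7) by symmetry.
C(17,7) = (17·16·15·14·13·12·11) / 7! = 98017920 / 5040 = 19448.

19448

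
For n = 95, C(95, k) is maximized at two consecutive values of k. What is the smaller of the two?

For odd n = 95, C(95,k) peaks at k = (n−1)/2 and (n+1)/2; the smaller is 47.

47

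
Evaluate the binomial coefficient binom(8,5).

C(8,5) = C(8,3) by symmetry.
C(8,3) = (8·7·6) / 3! = 336 / 6 = 56.

56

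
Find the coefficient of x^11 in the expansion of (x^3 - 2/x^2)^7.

General term: C(7,j)·(x^3)^j·(-2/x^2)^(7-j), with x-exponent 3j − 2(7−j) = 5j − 14.
Set 5j − 14 = 11: j = 5.
C(7,5) = 21; 1^5 = 1; (-2)^2 = 4.
Coefficient = 21 · 1 · 4 = 84.

84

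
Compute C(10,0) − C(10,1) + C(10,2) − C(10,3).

-84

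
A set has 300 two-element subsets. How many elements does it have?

25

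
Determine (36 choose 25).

600805296

C(36,25) = C(36,11) by symmetry.
C(36,11) = (36·35·34·33·32·31·30·29·28·27·26) / 11! = 23982224839372800 / 39916800 = 600805296.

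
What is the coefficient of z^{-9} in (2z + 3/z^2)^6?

General term: C(6,j)·(2z)^j·(3/z^2)^(6-j), with z-exponent 1j − 2(6−j) = 3j − 12.
Set 3j − 12 = -9: j = 1.
C(6,1) = 6; 2^1 = 2; 3^5 = 243.
Coefficient = 6 · 2 · 243 = 2916.

2916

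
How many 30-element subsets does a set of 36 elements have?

1947792

C(36,30) = C(36,6) by symmetry.
C(36,6) = (36·35·34·33·32·31) / 6! = 1402410240 / 720 = 1947792.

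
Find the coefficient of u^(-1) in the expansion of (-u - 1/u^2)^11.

-330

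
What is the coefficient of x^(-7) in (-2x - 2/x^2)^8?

14336

General term: C(8,j)·(-2x)^j·(-2/x^2)^(8-j), with x-exponent 1j − 2(8−j) = 3j − 16.
Set 3j − 16 = -7: j = 3.
C(8,3) = 56; (-2)^3 = -8; (-2)^5 = -32.
Coefficient = 56 · (-8) · (-32) = 14336.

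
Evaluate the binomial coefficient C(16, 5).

4368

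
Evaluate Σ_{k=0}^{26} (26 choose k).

67108864

Setting x = 1 in (1+x)^26 gives Σ C(26,k) = 2^26 = 67108864.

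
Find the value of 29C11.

C(29,11) = (29·28·27·26·25·24·23·22·21·20·19) / 11! = 1381013105472000 / 39916800 = 34597290.

34597290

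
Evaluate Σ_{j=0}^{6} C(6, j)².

924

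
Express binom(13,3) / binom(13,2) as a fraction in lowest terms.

11/3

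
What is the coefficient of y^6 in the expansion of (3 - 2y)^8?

16128

The general term is C(8,j)·(3)^j·(-2y)^(8-j); the y^6 term has j = 2.
C(8,2) = 28.
Coefficient = C(8,2) · 3^2 · (-2)^6 = 28 · 9 · 64 = 16128.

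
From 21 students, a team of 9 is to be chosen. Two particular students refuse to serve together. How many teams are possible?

All 9-subsets: C(21,9) = 293930. Those containing both fixed elements: C(19,7) = 50388.
293930 − 50388 = 243542.

243542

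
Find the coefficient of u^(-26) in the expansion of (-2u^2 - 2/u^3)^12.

General term: C(12,j)·(-2u^2)^j·(-2/u^3)^(12-j), with u-exponent 2j − 3(12−j) = 5j − 36.
Set 5j − 36 = -26: j = 2.
C(12,2) = 66; (-2)^2 = 4; (-2)^10 = 1024.
Coefficient = 66 · 4 · 1024 = 270336.

270336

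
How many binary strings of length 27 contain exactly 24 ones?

Choose the 24 positions: C(27,24) = 2925.

2925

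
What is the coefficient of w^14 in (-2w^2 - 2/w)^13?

-5857280

General term: C(13,j)·(-2w^2)^j·(-2/w)^(13-j), with w-exponent 2j − 1(13−j) = 3j − 13.
Set 3j − 13 = 14: j = 9.
C(13,9) = 715; (-2)^9 = -512; (-2)^4 = 16.
Coefficient = 715 · (-512) · 16 = -5857280.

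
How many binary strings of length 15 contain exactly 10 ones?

Choose the 10 positions: C(15,10) = 3003.

3003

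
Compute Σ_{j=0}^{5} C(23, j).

44552

1 + 23 + 253 + 1771 + 8855 + 33649 = 44552.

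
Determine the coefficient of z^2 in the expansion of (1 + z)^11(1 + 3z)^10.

Coefficient of z^2 = Σ_{j} C(11,j)·1^j·C(10,2-j)·3^(2-j) for j from 0 to 2.
= 405 + 330 + 55 = 790.

790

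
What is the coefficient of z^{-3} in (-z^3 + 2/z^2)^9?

-5376

General term: C(9,j)·(-z^3)^j·(2/z^2)^(9-j), with z-exponent 3j − 2(9−j) = 5j − 18.
Set 5j − 18 = -3: j = 3.
C(9,3) = 84; (-1)^3 = -1; 2^6 = 64.
Coefficient = 84 · (-1) · 64 = -5376.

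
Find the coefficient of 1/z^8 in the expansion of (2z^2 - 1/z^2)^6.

-12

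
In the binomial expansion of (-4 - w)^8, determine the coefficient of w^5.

3584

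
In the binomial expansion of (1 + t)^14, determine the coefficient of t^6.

The general term is C(14,j)·(1)^j·(t)^(14-j); the t^6 term has j = 8.
C(14,8) = 3003.
Coefficient = C(14,8) = 3003.

3003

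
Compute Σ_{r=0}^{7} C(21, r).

198440

1 + 21 + 210 + 1330 + 5985 + 20349 + 54264 + 116280 = 198440.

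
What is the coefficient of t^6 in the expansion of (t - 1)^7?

The general term is C(7,j)·(t)^j·(-1)^(7-j); the t^6 term has j = 6.
C(7,6) = 7.
Coefficient = C(7,6) · (-1)^1 = 7 · (-1) = -7.

-7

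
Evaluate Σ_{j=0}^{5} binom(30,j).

174437

1 + 30 + 435 + 4060 + 27405 + 142506 = 174437.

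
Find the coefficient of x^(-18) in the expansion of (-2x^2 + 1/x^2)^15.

-3640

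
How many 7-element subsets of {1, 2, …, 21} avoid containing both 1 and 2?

All 7-subsets: C(21,7) = 116280. Those containing both fixed elements: C(19,5) = 11628.
116280 − 11628 = 104652.

104652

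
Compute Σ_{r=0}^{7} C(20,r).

137980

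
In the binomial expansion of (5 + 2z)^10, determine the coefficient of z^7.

1920000

The general term is C(10,j)·(5)^j·(2z)^(10-j); the z^7 term has j = 3.
C(10,3) = 120.
Coefficient = C(10,3) · 5^3 · 2^7 = 120 · 125 · 128 = 1920000.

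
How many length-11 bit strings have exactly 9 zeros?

55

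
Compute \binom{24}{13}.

C(24,13) = C(24,11) by symmetry.
C(24,11) = (24·23·22·21·20·19·18·17·16·15·14) / 11! = 99638080819200 / 39916800 = 2496144.

2496144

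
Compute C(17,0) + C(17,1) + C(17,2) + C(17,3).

834

1 + 17 + 136 + 680 = 834.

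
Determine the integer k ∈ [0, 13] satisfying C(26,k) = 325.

2

C(26,k) increases on 0 ≤ k ≤ 13. C(26,1) = 26 and C(26,2) = 325, so k = 2.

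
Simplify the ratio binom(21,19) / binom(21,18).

C(n,k+1)/C(n,k) = (n−k)/(k+1) = (21−18)/(18+1) = 3/19.

3/19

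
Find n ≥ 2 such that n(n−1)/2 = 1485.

n(n−1)/2 = 1485 ⇒ n(n−1) = 2970. Since 55·54 = 2970, n = 55.

55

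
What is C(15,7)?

6435

C(15,7) = (15·14·13·12·11·10·9) / 7! = 32432400 / 5040 = 6435.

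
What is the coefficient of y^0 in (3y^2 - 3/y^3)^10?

12400290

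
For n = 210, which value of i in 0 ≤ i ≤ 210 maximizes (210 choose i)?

105

C(210,i) is maximized at i = 210/2 = 105.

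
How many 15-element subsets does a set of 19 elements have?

C(19,15) = C(19,4) by symmetry.
C(19,4) = (19·18·17·16) / 4! = 93024 / 24 = 3876.

3876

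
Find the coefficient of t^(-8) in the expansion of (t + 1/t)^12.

66

General term: C(12,j)·(t)^j·(1/t)^(12-j), with t-exponent 1j − 1(12−j) = 2j − 12.
Set 2j − 12 = -8: j = 2.
C(12,2) = 66; 1^2 = 1; 1^10 = 1.
Coefficient = 66 · 1 · 1 = 66.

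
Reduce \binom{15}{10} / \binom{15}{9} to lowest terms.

C(n,k+1)/C(n,k) = (n−k)/(k+1) = (15−9)/(9+1) = 6/10 = 3/5.

3/5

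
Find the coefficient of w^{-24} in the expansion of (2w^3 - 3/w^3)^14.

General term: C(14,j)·(2w^3)^j·(-3/w^3)^(14-j), with w-exponent 3j − 3(14−j) = 6j − 42.
Set 6j − 42 = -24: j = 3.
C(14,3) = 364; 2^3 = 8; (-3)^11 = -177147.
Coefficient = 364 · 8 · (-177147) = -515852064.

-515852064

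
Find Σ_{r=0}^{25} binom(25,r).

Setting x = 1 in (1+x)^25 gives Σ C(25,r) = 2^25 = 33554432.

33554432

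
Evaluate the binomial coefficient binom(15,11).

1365

C(15,11) = C(15,4) by symmetry.
C(15,4) = (15·14·13·12) / 4! = 32760 / 24 = 1365.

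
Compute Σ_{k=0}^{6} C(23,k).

1 + 23 + 253 + 1771 + 8855 + 33649 + 100947 = 145499.

145499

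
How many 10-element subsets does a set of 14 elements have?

1001

C(14,10) = C(14,4) by symmetry.
C(14,4) = (14·13·12·11) / 4! = 24024 / 24 = 1001.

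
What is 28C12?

C(28,12) = (28·27·26·25·24·23·22·21·20·19·18·17) / 12! = 14572069319808000 / 479001600 = 30421755.

30421755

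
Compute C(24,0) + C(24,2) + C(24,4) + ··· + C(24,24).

8388608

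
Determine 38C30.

C(38,30) = C(38,8) by symmetry.
C(38,8) = (38·37·36·35·34·33·32·31) / 8! = 1971788797440 / 40320 = 48903492.

48903492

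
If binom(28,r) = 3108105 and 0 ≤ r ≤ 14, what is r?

8

C(28,r) increases on 0 ≤ r ≤ 14. C(28,7) = 1184040 and C(28,8) = 3108105, so r = 8.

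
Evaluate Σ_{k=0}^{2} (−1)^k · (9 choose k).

The partial alternating sum Σ_{k=0}^{2} (−1)^k C(9,k) = (−1)^2 C(8,2) = 28.

28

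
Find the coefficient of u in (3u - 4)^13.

The general term is C(13,j)·(3u)^j·(-4)^(13-j); the u^1 term has j = 1.
C(13,1) = 13.
Coefficient = C(13,1) · 3^1 · (-4)^12 = 13 · 3 · 16777216 = 654311424.

654311424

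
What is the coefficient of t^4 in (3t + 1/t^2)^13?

16888014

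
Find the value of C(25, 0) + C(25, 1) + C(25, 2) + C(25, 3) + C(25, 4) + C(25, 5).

1 + 25 + 300 + 2300 + 12650 + 53130 = 68406.

68406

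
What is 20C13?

77520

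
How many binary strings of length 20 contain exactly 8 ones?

125970

Choose the 8 positions: C(20,8) = 125970.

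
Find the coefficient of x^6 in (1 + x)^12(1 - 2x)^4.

484

Coefficient of x^6 = Σ_{j} C(12,j)·1^j·C(4,6-j)·(-2)^(6-j) for j from 2 to 6.
= 1056 + (-7040) + 11880 + (-6336) + 924 = 484.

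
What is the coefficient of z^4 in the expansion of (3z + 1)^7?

2835

The general term is C(7,j)·(3z)^j·(1)^(7-j); the z^4 term has j = 4.
C(7,4) = 35.
Coefficient = C(7,4) · 3^4 = 35 · 81 = 2835.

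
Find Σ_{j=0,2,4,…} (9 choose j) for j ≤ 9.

256

Even-j terms of row 9 sum to 2^8 = 256.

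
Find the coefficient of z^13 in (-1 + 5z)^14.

-17089843750

The general term is C(14,j)·(-1)^j·(5z)^(14-j); the z^13 term has j = 1.
C(14,1) = 14.
Coefficient = C(14,1) · (-1)^1 · 5^13 = 14 · (-1) · 1220703125 = -17089843750.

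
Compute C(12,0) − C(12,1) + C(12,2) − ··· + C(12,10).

11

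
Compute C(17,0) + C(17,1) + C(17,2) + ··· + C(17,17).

Setting x = 1 in (1+x)^17 gives Σ C(17,k) = 2^17 = 131072.

131072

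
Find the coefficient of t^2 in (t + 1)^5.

10

The general term is C(5,j)·(t)^j·(1)^(5-j); the t^2 term has j = 2.
C(5,2) = 10.
Coefficient = C(5,2) = 10.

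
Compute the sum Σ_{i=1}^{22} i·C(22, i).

46137344

Since i·C(22,i) = 22·C(21,i−1), the sum is 22·2^21 = 22·2097152 = 46137344.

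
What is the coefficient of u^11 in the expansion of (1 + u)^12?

The general term is C(12,j)·(1)^j·(u)^(12-j); the u^11 term has j = 1.
C(12,1) = 12.
Coefficient = C(12,1) = 12.

12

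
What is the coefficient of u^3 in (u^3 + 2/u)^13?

366080

General term: C(13,j)·(u^3)^j·(2/u)^(13-j), with u-exponent 3j − 1(13−j) = 4j − 13.
Set 4j − 13 = 3: j = 4.
C(13,4) = 715; 1^4 = 1; 2^9 = 512.
Coefficient = 715 · 1 · 512 = 366080.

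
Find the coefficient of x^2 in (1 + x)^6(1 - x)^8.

Coefficient of x^2 = Σ_{j} C(6,j)·1^j·C(8,2-j)·(-1)^(2-j) for j from 0 to 2.
= 28 + (-48) + 15 = -5.

-5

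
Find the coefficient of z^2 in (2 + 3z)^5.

720

The general term is C(5,j)·(2)^j·(3z)^(5-j); the z^2 term has j = 3.
C(5,3) = 10.
Coefficient = C(5,3) · 2^3 · 3^2 = 10 · 8 · 9 = 720.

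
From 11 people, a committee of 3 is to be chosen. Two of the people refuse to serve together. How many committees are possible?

156

All 3-subsets: C(11,3) = 165. Those containing both fixed elements: C(9,1) = 9.
165 − 9 = 156.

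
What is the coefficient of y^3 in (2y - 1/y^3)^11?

28160

General term: C(11,j)·(2y)^j·(-1/y^3)^(11-j), with y-exponent 1j − 3(11−j) = 4j − 33.
Set 4j − 33 = 3: j = 9.
C(11,9) = 55; 2^9 = 512; (-1)^2 = 1.
Coefficient = 55 · 512 · 1 = 28160.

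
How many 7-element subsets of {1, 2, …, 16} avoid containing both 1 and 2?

All 7-subsets: C(16,7) = 11440. Those containing both fixed elements: C(14,5) = 2002.
11440 − 2002 = 9438.

9438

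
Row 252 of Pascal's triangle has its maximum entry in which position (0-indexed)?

126

C(252,j) is maximized at j = 252/2 = 126.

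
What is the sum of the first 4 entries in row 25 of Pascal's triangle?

2626

1 + 25 + 300 + 2300 = 2626.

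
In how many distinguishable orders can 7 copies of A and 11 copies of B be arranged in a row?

Choose positions for the A's: C(18,7) = 31824.

31824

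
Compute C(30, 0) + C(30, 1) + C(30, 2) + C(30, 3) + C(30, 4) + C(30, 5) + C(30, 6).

768212

1 + 30 + 435 + 4060 + 27405 + 142506 + 593775 = 768212.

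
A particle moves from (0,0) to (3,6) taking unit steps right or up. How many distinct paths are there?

84

Each path is a sequence of 9 steps with 3 rights: C(9,3) = 84.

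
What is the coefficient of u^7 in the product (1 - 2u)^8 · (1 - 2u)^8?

Coefficient of u^7 = Σ_{j} C(8,j)·(-2)^j·C(8,7-j)·(-2)^(7-j) for j from 0 to 7.
= (-1024) + (-28672) + (-200704) + (-501760) + (-501760) + (-200704) + (-28672) + (-1024) = -1464320.

-1464320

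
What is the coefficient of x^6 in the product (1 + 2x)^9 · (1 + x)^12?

Coefficient of x^6 = Σ_{j} C(9,j)·2^j·C(12,6-j)·1^(6-j) for j from 0 to 6.
= 924 + 14256 + 71280 + 147840 + 133056 + 48384 + 5376 = 421116.

421116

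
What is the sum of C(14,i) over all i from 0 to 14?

16384

The entries of row 14 sum to 2^14 = 16384.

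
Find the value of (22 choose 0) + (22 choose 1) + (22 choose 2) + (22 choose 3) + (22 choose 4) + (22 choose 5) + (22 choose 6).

1 + 22 + 231 + 1540 + 7315 + 26334 + 74613 = 110056.

110056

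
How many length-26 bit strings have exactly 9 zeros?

Choose the 9 positions: C(26,9) = 3124550.

3124550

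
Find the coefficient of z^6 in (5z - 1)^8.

437500

The general term is C(8,j)·(5z)^j·(-1)^(8-j); the z^6 term has j = 6.
C(8,6) = 28.
Coefficient = C(8,6) · 5^6 = 28 · 15625 = 437500.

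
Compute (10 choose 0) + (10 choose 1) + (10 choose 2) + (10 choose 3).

176

1 + 10 + 45 + 120 = 176.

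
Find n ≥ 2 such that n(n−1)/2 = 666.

n(n−1)/2 = 666 ⇒ n(n−1) = 1332. Since 37·36 = 1332, n = 37.

37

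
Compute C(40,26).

23206929840

C(40,26) = C(40,14) by symmetry.
C(40,14) = (40·39·38·37·36·35·34·33·32·31·30·29·28·27) / 14! = 2023140487449489408000 / 87178291200 = 23206929840.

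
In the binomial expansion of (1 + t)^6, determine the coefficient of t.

The general term is C(6,j)·(1)^j·(t)^(6-j); the t^1 term has j = 5.
C(6,5) = 6.
Coefficient = C(6,5) = 6.

6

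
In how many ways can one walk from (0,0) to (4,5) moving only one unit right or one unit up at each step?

Each path is a sequence of 9 steps with 4 rights: C(9,4) = 126.

126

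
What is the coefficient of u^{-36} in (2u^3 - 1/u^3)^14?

-28

General term: C(14,j)·(2u^3)^j·(-1/u^3)^(14-j), with u-exponent 3j − 3(14−j) = 6j − 42.
Set 6j − 42 = -36: j = 1.
C(14,1) = 14; 2^1 = 2; (-1)^13 = -1.
Coefficient = 14 · 2 · (-1) = -28.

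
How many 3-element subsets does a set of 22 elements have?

C(22,3) = (22·21·20) / 3! = 9240 / 6 = 1540.

1540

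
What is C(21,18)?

1330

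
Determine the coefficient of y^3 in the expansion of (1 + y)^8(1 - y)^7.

-7

Coefficient of y^3 = Σ_{j} C(8,j)·1^j·C(7,3-j)·(-1)^(3-j) for j from 0 to 3.
= (-35) + 168 + (-196) + 56 = -7.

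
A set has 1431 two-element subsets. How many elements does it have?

54

n(n−1)/2 = 1431 ⇒ n(n−1) = 2862. Since 54·53 = 2862, n = 54.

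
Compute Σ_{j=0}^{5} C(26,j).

83682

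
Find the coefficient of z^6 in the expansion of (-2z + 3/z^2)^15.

50319360

General term: C(15,j)·(-2z)^j·(3/z^2)^(15-j), with z-exponent 1j − 2(15−j) = 3j − 30.
Set 3j − 30 = 6: j = 12.
C(15,12) = 455; (-2)^12 = 4096; 3^3 = 27.
Coefficient = 455 · 4096 · 27 = 50319360.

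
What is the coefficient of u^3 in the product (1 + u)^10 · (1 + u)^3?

Coefficient of u^3 = Σ_{j} C(10,j)·C(3,3-j) for j from 0 to 3.
= 1 + 30 + 135 + 120 = 286.

286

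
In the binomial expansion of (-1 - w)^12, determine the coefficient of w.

The general term is C(12,j)·(-1)^j·(-w)^(12-j); the w^1 term has j = 11.
C(12,11) = 12.
Coefficient = C(12,11) · (-1)^11 · (-1)^1 = 12 · (-1) · (-1) = 12.

12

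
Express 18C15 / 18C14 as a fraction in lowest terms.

4/15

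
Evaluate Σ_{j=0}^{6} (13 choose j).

4096

1 + 13 + 78 + 286 + 715 + 1287 + 1716 = 4096.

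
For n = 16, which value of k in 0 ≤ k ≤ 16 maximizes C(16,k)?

C(16,k) is maximized at k = 16/2 = 8.

8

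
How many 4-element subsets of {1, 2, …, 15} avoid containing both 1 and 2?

1287

All 4-subsets: C(15,4) = 1365. Those containing both fixed elements: C(13,2) = 78.
1365 − 78 = 1287.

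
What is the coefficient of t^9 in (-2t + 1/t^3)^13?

53248

General term: C(13,j)·(-2t)^j·(1/t^3)^(13-j), with t-exponent 1j − 3(13−j) = 4j − 39.
Set 4j − 39 = 9: j = 12.
C(13,12) = 13; (-2)^12 = 4096; 1^1 = 1.
Coefficient = 13 · 4096 · 1 = 53248.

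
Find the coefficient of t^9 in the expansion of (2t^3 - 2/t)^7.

-4480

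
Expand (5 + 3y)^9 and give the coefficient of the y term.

The general term is C(9,j)·(5)^j·(3y)^(9-j); the y^1 term has j = 8.
C(9,8) = 9.
Coefficient = C(9,8) · 5^8 · 3^1 = 9 · 390625 · 3 = 10546875.

10546875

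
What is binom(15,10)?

C(15,10) = C(15,5) by symmetry.
C(15,5) = (15·14·13·12·11) / 5! = 360360 / 120 = 3003.

3003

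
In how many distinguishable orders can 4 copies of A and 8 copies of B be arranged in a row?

495

Choose positions for the A's: C(12,4) = 495.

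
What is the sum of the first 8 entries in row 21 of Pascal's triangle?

198440

1 + 21 + 210 + 1330 + 5985 + 20349 + 54264 + 116280 = 198440.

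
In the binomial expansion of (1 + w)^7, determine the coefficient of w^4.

35

The general term is C(7,j)·(1)^j·(w)^(7-j); the w^4 term has j = 3.
C(7,3) = 35.
Coefficient = C(7,3) = 35.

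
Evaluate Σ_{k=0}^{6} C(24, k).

190051

1 + 24 + 276 + 2024 + 10626 + 42504 + 134596 = 190051.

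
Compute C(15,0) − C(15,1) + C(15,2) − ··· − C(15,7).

-3432

The partial alternating sum Σ_{k=0}^{7} (−1)^k C(15,k) = (−1)^7 C(14,7) = -3432.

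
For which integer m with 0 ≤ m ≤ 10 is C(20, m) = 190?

C(20,m) increases on 0 ≤ m ≤ 10. C(20,1) = 20 and C(20,2) = 190, so m = 2.

2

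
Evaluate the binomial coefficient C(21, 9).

293930

C(21,9) = (21·20·19·18·17·16·15·14·13) / 9! = 106661318400 / 362880 = 293930.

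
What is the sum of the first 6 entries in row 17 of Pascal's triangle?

1 + 17 + 136 + 680 + 2380 + 6188 = 9402.

9402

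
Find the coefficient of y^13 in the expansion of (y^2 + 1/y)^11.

General term: C(11,j)·(y^2)^j·(1/y)^(11-j), with y-exponent 2j − 1(11−j) = 3j − 11.
Set 3j − 11 = 13: j = 8.
C(11,8) = 165; 1^8 = 1; 1^3 = 1.
Coefficient = 165 · 1 · 1 = 165.

165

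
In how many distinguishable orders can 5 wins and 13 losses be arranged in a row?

8568

Choose positions for the wins: C(18,5) = 8568.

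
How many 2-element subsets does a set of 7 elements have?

C(7,2) = (7·6) / 2! = 42 / 2 = 21.

21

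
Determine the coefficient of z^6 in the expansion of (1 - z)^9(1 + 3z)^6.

813

Coefficient of z^6 = Σ_{j} C(9,j)·(-1)^j·C(6,6-j)·3^(6-j) for j from 0 to 6.
= 729 + (-13122) + 43740 + (-45360) + 17010 + (-2268) + 84 = 813.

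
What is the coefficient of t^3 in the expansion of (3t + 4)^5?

The general term is C(5,j)·(3t)^j·(4)^(5-j); the t^3 term has j = 3.
C(5,3) = 10.
Coefficient = C(5,3) · 3^3 · 4^2 = 10 · 27 · 16 = 4320.

4320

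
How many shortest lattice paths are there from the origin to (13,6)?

Each path is a sequence of 19 steps with 13 rights: C(19,13) = 27132.

27132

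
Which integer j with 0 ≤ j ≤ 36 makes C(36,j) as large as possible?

C(36,j) is maximized at j = 36/2 = 18.

18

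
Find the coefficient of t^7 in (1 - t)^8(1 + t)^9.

Coefficient of t^7 = Σ_{j} C(8,j)·(-1)^j·C(9,7-j)·1^(7-j) for j from 0 to 7.
= 36 + (-672) + 3528 + (-7056) + 5880 + (-2016) + 252 + (-8) = -56.

-56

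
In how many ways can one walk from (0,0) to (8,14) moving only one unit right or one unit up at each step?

319770

Each path is a sequence of 22 steps with 8 rights: C(22,8) = 319770.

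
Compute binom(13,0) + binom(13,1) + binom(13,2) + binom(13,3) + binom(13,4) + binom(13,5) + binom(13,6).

4096

1 + 13 + 78 + 286 + 715 + 1287 + 1716 = 4096.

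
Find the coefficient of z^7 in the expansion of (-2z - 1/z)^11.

General term: C(11,j)·(-2z)^j·(-1/z)^(11-j), with z-exponent 1j − 1(11−j) = 2j − 11.
Set 2j − 11 = 7: j = 9.
C(11,9) = 55; (-2)^9 = -512; (-1)^2 = 1.
Coefficient = 55 · (-512) · 1 = -28160.

-28160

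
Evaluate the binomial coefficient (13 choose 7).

1716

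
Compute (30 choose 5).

142506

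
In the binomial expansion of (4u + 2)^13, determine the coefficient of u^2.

2555904

The general term is C(13,j)·(4u)^j·(2)^(13-j); the u^2 term has j = 2.
C(13,2) = 78.
Coefficient = C(13,2) · 4^2 · 2^11 = 78 · 16 · 2048 = 2555904.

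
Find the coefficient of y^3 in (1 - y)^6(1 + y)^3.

8

Coefficient of y^3 = Σ_{j} C(6,j)·(-1)^j·C(3,3-j)·1^(3-j) for j from 0 to 3.
= 1 + (-18) + 45 + (-20) = 8.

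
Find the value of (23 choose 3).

C(23,3) = (23·22·21) / 3! = 10626 / 6 = 1771.

1771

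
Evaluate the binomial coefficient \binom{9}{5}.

C(9,5) = C(9,4) by symmetry.
C(9,4) = (9·8·7·6) / 4! = 3024 / 24 = 126.

126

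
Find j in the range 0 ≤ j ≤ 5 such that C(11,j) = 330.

C(11,j) increases on 0 ≤ j ≤ 5. C(11,3) = 165 and C(11,4) = 330, so j = 4.

4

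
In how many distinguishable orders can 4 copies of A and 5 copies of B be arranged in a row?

Choose positions for the A's: C(9,4) = 126.

126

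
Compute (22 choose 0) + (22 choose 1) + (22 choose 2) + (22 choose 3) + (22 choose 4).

9109

1 + 22 + 231 + 1540 + 7315 = 9109.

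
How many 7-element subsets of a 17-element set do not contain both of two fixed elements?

All 7-subsets: C(17,7) = 19448. Those containing both fixed elements: C(15,5) = 3003.
19448 − 3003 = 16445.

16445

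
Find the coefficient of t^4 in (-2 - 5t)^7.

-175000

The general term is C(7,j)·(-2)^j·(-5t)^(7-j); the t^4 term has j = 3.
C(7,3) = 35.
Coefficient = C(7,3) · (-2)^3 · (-5)^4 = 35 · (-8) · 625 = -175000.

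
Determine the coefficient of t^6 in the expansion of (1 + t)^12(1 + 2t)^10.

Coefficient of t^6 = Σ_{j} C(12,j)·1^j·C(10,6-j)·2^(6-j) for j from 0 to 6.
= 13440 + 96768 + 221760 + 211200 + 89100 + 15840 + 924 = 649032.

649032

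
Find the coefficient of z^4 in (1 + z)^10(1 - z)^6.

Coefficient of z^4 = Σ_{j} C(10,j)·1^j·C(6,4-j)·(-1)^(4-j) for j from 0 to 4.
= 15 + (-200) + 675 + (-720) + 210 = -20.

-20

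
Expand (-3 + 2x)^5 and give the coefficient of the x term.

810

The general term is C(5,j)·(-3)^j·(2x)^(5-j); the x^1 term has j = 4.
C(5,4) = 5.
Coefficient = C(5,4) · (-3)^4 · 2^1 = 5 · 81 · 2 = 810.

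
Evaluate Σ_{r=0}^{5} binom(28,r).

122438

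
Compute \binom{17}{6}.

12376

C(17,6) = (17·16·15·14·13·12) / 6! = 8910720 / 720 = 12376.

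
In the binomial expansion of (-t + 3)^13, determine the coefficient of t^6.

3752892

The general term is C(13,j)·(-t)^j·(3)^(13-j); the t^6 term has j = 6.
C(13,6) = 1716.
Coefficient = C(13,6) · 3^7 = 1716 · 2187 = 3752892.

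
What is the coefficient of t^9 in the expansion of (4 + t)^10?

40

The general term is C(10,j)·(4)^j·(t)^(10-j); the t^9 term has j = 1.
C(10,1) = 10.
Coefficient = C(10,1) · 4^1 = 10 · 4 = 40.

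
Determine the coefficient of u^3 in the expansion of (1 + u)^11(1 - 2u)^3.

Coefficient of u^3 = Σ_{j} C(11,j)·1^j·C(3,3-j)·(-2)^(3-j) for j from 0 to 3.
= (-8) + 132 + (-330) + 165 = -41.

-41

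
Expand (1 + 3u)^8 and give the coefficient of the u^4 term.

5670

The general term is C(8,j)·(1)^j·(3u)^(8-j); the u^4 term has j = 4.
C(8,4) = 70.
Coefficient = C(8,4) · 3^4 = 70 · 81 = 5670.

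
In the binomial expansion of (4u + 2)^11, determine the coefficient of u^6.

60555264

The general term is C(11,j)·(4u)^j·(2)^(11-j); the u^6 term has j = 6.
C(11,6) = 462.
Coefficient = C(11,6) · 4^6 · 2^5 = 462 · 4096 · 32 = 60555264.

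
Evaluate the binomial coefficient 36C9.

94143280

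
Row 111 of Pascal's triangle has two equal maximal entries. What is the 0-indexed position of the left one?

55

For odd n = 111, C(111,k) peaks at k = (n−1)/2 and (n+1)/2; the smaller is 55.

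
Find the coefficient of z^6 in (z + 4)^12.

The general term is C(12,j)·(z)^j·(4)^(12-j); the z^6 term has j = 6.
C(12,6) = 924.
Coefficient = C(12,6) · 4^6 = 924 · 4096 = 3784704.

3784704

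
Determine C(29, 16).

67863915

C(29,16) = C(29,13) by symmetry.
C(29,13) = (29·28·27·26·25·24·23·22·21·20·19·18·17) / 13! = 422590010274432000 / 6227020800 = 67863915.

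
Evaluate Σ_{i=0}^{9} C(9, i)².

48620

Σ C(9,i)² is the coefficient of x^9 in (1+x)^9(1+x)^9 = (1+x)^18, i.e. C(18,9) = 48620.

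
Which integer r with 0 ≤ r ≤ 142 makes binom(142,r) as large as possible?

71

C(142,r) is maximized at r = 142/2 = 71.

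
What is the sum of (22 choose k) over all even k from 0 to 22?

2097152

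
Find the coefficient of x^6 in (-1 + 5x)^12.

14437500

The general term is C(12,j)·(-1)^j·(5x)^(12-j); the x^6 term has j = 6.
C(12,6) = 924.
Coefficient = C(12,6) · 5^6 = 924 · 15625 = 14437500.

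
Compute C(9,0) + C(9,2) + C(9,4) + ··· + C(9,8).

Even-r terms of row 9 sum to 2^8 = 256.

256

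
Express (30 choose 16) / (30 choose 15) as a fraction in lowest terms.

15/16

C(n,k+1)/C(n,k) = (n−k)/(k+1) = (30−15)/(15+1) = 15/16.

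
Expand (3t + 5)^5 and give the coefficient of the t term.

The general term is C(5,j)·(3t)^j·(5)^(5-j); the t^1 term has j = 1.
C(5,1) = 5.
Coefficient = C(5,1) · 3^1 · 5^4 = 5 · 3 · 625 = 9375.

9375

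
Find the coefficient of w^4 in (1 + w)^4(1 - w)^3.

Coefficient of w^4 = Σ_{j} C(4,j)·1^j·C(3,4-j)·(-1)^(4-j) for j from 1 to 4.
= (-4) + 18 + (-12) + 1 = 3.

3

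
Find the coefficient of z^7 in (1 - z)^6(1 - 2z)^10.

Coefficient of z^7 = Σ_{j} C(6,j)·(-1)^j·C(10,7-j)·(-2)^(7-j) for j from 0 to 6.
= (-15360) + (-80640) + (-120960) + (-67200) + (-14400) + (-1080) + (-20) = -299660.

-299660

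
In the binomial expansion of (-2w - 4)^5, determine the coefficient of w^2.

-2560

The general term is C(5,j)·(-2w)^j·(-4)^(5-j); the w^2 term has j = 2.
C(5,2) = 10.
Coefficient = C(5,2) · (-2)^2 · (-4)^3 = 10 · 4 · (-64) = -2560.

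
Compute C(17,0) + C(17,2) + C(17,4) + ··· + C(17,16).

Half of (1+1)^17 + (1−1)^17 gives the even-index sum: 2^16 = 65536.

65536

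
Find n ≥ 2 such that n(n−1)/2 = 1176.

49

n(n−1)/2 = 1176 ⇒ n(n−1) = 2352. Since 49·48 = 2352, n = 49.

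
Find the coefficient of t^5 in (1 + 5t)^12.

The general term is C(12,j)·(1)^j·(5t)^(12-j); the t^5 term has j = 7.
C(12,7) = 792.
Coefficient = C(12,7) · 5^5 = 792 · 3125 = 2475000.

2475000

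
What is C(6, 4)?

C(6,4) = C(6,2) by symmetry.
C(6,2) = (6·5) / 2! = 30 / 2 = 15.

15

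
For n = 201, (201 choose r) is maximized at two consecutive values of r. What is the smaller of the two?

100

For odd n = 201, C(201,r) peaks at r = (n−1)/2 and (n+1)/2; the smaller is 100.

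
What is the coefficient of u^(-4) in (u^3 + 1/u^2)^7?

General term: C(7,j)·(u^3)^j·(1/u^2)^(7-j), with u-exponent 3j − 2(7−j) = 5j − 14.
Set 5j − 14 = -4: j = 2.
C(7,2) = 21; 1^2 = 1; 1^5 = 1.
Coefficient = 21 · 1 · 1 = 21.

21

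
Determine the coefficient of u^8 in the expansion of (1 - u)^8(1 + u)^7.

35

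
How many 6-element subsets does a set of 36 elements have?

C(36,6) = (36·35·34·33·32·31) / 6! = 1402410240 / 720 = 1947792.

1947792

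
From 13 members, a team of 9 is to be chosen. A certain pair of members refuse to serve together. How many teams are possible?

All 9-subsets: C(13,9) = 715. Those containing both fixed elements: C(11,7) = 330.
715 − 330 = 385.

385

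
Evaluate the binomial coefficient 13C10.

286

C(13,10) = C(13,3) by symmetry.
C(13,3) = (13·12·11) / 3! = 1716 / 6 = 286.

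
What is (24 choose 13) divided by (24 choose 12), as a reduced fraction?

12/13

C(n,k+1)/C(n,k) = (n−k)/(k+1) = (24−12)/(12+1) = 12/13.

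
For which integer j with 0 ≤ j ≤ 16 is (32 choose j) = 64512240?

10

C(32,j) increases on 0 ≤ j ≤ 16. C(32,9) = 28048800 and C(32,10) = 64512240, so j = 10.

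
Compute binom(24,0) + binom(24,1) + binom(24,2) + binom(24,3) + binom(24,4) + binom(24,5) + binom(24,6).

190051

1 + 24 + 276 + 2024 + 10626 + 42504 + 134596 = 190051.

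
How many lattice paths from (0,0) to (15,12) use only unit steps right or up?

Each path is a sequence of 27 steps with 15 rights: C(27,15) = 17383860.

17383860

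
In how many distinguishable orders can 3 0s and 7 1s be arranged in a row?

Choose positions for the 0s: C(10,3) = 120.

120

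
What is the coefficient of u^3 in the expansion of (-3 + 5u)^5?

The general term is C(5,j)·(-3)^j·(5u)^(5-j); the u^3 term has j = 2.
C(5,2) = 10.
Coefficient = C(5,2) · (-3)^2 · 5^3 = 10 · 9 · 125 = 11250.

11250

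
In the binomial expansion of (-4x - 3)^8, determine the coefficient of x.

The general term is C(8,j)·(-4x)^j·(-3)^(8-j); the x^1 term has j = 1.
C(8,1) = 8.
Coefficient = C(8,1) · (-4)^1 · (-3)^7 = 8 · (-4) · (-2187) = 69984.

69984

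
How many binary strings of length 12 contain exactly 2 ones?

66

Choose the 2 positions: C(12,2) = 66.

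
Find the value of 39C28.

C(39,28) = C(39,11) by symmetry.
C(39,11) = (39·38·37·36·35·34·33·32·31·30·29) / 11! = 66902793897139200 / 39916800 = 1676056044.

1676056044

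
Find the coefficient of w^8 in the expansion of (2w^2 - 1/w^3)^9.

4608

General term: C(9,j)·(2w^2)^j·(-1/w^3)^(9-j), with w-exponent 2j − 3(9−j) = 5j − 27.
Set 5j − 27 = 8: j = 7.
C(9,7) = 36; 2^7 = 128; (-1)^2 = 1.
Coefficient = 36 · 128 · 1 = 4608.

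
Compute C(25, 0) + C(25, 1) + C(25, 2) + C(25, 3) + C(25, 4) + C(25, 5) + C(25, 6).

1 + 25 + 300 + 2300 + 12650 + 53130 + 177100 = 245506.

245506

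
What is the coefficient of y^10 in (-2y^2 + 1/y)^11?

General term: C(11,j)·(-2y^2)^j·(1/y)^(11-j), with y-exponent 2j − 1(11−j) = 3j − 11.
Set 3j − 11 = 10: j = 7.
C(11,7) = 330; (-2)^7 = -128; 1^4 = 1.
Coefficient = 330 · (-128) · 1 = -42240.

-42240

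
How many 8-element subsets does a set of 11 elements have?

165

C(11,8) = C(11,3) by symmetry.
C(11,3) = (11·10·9) / 3! = 990 / 6 = 165.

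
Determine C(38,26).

C(38,26) = C(38,12) by symmetry.
C(38,12) = (38·37·36·35·34·33·32·31·30·29·28·27) / 12! = 1296884927852236800 / 479001600 = 2707475148.

2707475148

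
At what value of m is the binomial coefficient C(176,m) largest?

88

C(176,m) is maximized at m = 176/2 = 88.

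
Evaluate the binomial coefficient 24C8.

735471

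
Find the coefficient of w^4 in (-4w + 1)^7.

8960

The general term is C(7,j)·(-4w)^j·(1)^(7-j); the w^4 term has j = 4.
C(7,4) = 35.
Coefficient = C(7,4) · (-4)^4 = 35 · 256 = 8960.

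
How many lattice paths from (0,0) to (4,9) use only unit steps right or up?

Each path is a sequence of 13 steps with 4 rights: C(13,4) = 715.

715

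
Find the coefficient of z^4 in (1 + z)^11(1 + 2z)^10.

27450

Coefficient of z^4 = Σ_{j} C(11,j)·1^j·C(10,4-j)·2^(4-j) for j from 0 to 4.
= 3360 + 10560 + 9900 + 3300 + 330 = 27450.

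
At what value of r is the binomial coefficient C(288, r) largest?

144

C(288,r) is maximized at r = 288/2 = 144.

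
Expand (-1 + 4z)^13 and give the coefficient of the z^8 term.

The general term is C(13,j)·(-1)^j·(4z)^(13-j); the z^8 term has j = 5.
C(13,5) = 1287.
Coefficient = C(13,5) · (-1)^5 · 4^8 = 1287 · (-1) · 65536 = -84344832.

-84344832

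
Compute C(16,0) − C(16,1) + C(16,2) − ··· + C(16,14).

The partial alternating sum Σ_{k=0}^{14} (−1)^k C(16,k) = (−1)^14 C(15,14) = 15.

15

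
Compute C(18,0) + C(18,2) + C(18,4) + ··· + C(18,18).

131072

Half of (1+1)^18 + (1−1)^18 gives the even-index sum: 2^17 = 131072.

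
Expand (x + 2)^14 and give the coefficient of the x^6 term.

768768

The general term is C(14,j)·(x)^j·(2)^(14-j); the x^6 term has j = 6.
C(14,6) = 3003.
Coefficient = C(14,6) · 2^8 = 3003 · 256 = 768768.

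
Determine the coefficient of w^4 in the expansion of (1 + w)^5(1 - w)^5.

10

Coefficient of w^4 = Σ_{j} C(5,j)·1^j·C(5,4-j)·(-1)^(4-j) for j from 0 to 4.
= 5 + (-50) + 100 + (-50) + 5 = 10.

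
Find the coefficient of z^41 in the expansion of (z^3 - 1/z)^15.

General term: C(15,j)·(z^3)^j·(-1/z)^(15-j), with z-exponent 3j − 1(15−j) = 4j − 15.
Set 4j − 15 = 41: j = 14.
C(15,14) = 15; 1^14 = 1; (-1)^1 = -1.
Coefficient = 15 · 1 · (-1) = -15.

-15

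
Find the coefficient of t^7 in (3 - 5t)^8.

-1875000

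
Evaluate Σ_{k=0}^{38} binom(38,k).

274877906944

Setting x = 1 in (1+x)^38 gives Σ C(38,k) = 2^38 = 274877906944.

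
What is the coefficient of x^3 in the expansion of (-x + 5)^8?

-175000

The general term is C(8,j)·(-x)^j·(5)^(8-j); the x^3 term has j = 3.
C(8,3) = 56.
Coefficient = C(8,3) · (-1)^3 · 5^5 = 56 · (-1) · 3125 = -175000.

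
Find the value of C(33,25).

13884156

C(33,25) = C(33,8) by symmetry.
C(33,8) = (33·32·31·30·29·28·27·26) / 8! = 559809169920 / 40320 = 13884156.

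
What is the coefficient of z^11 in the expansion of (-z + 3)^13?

The general term is C(13,j)·(-z)^j·(3)^(13-j); the z^11 term has j = 11.
C(13,11) = 78.
Coefficient = C(13,11) · (-1)^11 · 3^2 = 78 · (-1) · 9 = -702.

-702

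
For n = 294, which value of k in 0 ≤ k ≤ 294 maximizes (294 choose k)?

147

C(294,k) is maximized at k = 294/2 = 147.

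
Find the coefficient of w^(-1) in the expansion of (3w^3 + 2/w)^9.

41472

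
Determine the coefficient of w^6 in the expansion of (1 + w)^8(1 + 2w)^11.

Coefficient of w^6 = Σ_{j} C(8,j)·1^j·C(11,6-j)·2^(6-j) for j from 0 to 6.
= 29568 + 118272 + 147840 + 73920 + 15400 + 1232 + 28 = 386260.

386260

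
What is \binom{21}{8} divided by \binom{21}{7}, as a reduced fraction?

7/4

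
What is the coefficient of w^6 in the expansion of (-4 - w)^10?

53760

The general term is C(10,j)·(-4)^j·(-w)^(10-j); the w^6 term has j = 4.
C(10,4) = 210.
Coefficient = C(10,4) · (-4)^4 = 210 · 256 = 53760.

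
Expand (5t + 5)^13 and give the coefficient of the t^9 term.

872802734375

The general term is C(13,j)·(5t)^j·(5)^(13-j); the t^9 term has j = 9.
C(13,9) = 715.
Coefficient = C(13,9) · 5^9 · 5^4 = 715 · 1953125 · 625 = 872802734375.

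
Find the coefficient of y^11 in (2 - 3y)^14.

-515852064

The general term is C(14,j)·(2)^j·(-3y)^(14-j); the y^11 term has j = 3.
C(14,3) = 364.
Coefficient = C(14,3) · 2^3 · (-3)^11 = 364 · 8 · (-177147) = -515852064.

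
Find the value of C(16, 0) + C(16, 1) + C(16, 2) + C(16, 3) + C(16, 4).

1 + 16 + 120 + 560 + 1820 = 2517.

2517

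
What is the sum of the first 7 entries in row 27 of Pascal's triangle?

1 + 27 + 351 + 2925 + 17550 + 80730 + 296010 = 397594.

397594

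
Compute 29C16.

C(29,16) = C(29,13) by symmetry.
C(29,13) = (29·28·27·26·25·24·23·22·21·20·19·18·17) / 13! = 422590010274432000 / 6227020800 = 67863915.

67863915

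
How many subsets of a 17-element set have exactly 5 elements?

6188

Choose the 5 positions: C(17,5) = 6188.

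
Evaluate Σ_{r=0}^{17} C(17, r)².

Σ C(17,r)² is the coefficient of x^17 in (1+x)^17(1+x)^17 = (1+x)^34, i.e. C(34,17) = 2333606220.

2333606220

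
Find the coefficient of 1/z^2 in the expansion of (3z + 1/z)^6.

135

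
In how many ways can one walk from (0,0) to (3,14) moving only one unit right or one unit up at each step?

Each path is a sequence of 17 steps with 3 rights: C(17,3) = 680.

680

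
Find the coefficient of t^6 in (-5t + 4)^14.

3075072000000

The general term is C(14,j)·(-5t)^j·(4)^(14-j); the t^6 term has j = 6.
C(14,6) = 3003.
Coefficient = C(14,6) · (-5)^6 · 4^8 = 3003 · 15625 · 65536 = 3075072000000.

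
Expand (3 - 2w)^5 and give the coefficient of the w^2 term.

The general term is C(5,j)·(3)^j·(-2w)^(5-j); the w^2 term has j = 3.
C(5,3) = 10.
Coefficient = C(5,3) · 3^3 · (-2)^2 = 10 · 27 · 4 = 1080.

1080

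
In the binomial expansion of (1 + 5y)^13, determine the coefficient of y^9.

The general term is C(13,j)·(1)^j·(5y)^(13-j); the y^9 term has j = 4.
C(13,4) = 715.
Coefficient = C(13,4) · 5^9 = 715 · 1953125 = 1396484375.

1396484375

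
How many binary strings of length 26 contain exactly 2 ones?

325

Choose the 2 positions: C(26,2) = 325.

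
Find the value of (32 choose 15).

C(32,15) = (32·31·30·29·28·27·26·25·24·23·22·21·20·19·18) / 15! = 739781100339240960000 / 1307674368000 = 565722720.

565722720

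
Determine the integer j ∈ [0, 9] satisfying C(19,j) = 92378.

C(19,j) increases on 0 ≤ j ≤ 9. C(19,8) = 75582 and C(19,9) = 92378, so j = 9.

9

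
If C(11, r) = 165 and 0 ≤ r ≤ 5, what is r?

C(11,r) increases on 0 ≤ r ≤ 5. C(11,2) = 55 and C(11,3) = 165, so r = 3.

3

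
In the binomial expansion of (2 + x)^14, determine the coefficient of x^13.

The general term is C(14,j)·(2)^j·(x)^(14-j); the x^13 term has j = 1.
C(14,1) = 14.
Coefficient = C(14,1) · 2^1 = 14 · 2 = 28.

28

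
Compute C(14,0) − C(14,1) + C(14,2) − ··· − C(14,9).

-715

The partial alternating sum Σ_{k=0}^{9} (−1)^k C(14,k) = (−1)^9 C(13,9) = -715.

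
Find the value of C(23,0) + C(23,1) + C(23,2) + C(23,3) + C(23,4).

1 + 23 + 253 + 1771 + 8855 = 10903.

10903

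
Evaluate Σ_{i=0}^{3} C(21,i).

1562

1 + 21 + 210 + 1330 = 1562.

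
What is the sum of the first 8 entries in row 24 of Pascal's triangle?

1 + 24 + 276 + 2024 + 10626 + 42504 + 134596 + 346104 = 536155.

536155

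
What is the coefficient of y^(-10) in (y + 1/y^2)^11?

330

General term: C(11,j)·(y)^j·(1/y^2)^(11-j), with y-exponent 1j − 2(11−j) = 3j − 22.
Set 3j − 22 = -10: j = 4.
C(11,4) = 330; 1^4 = 1; 1^7 = 1.
Coefficient = 330 · 1 · 1 = 330.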